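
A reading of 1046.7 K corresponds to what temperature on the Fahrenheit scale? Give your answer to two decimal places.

In Celsius: 1046.7 - 273.15 = 773.5500°C.
In Fahrenheit: 773.5500 × 1.8 + 32 = 1424.39°F.

1424.39°F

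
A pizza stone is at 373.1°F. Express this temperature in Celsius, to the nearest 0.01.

189.50°C

In Celsius: (373.1 - 32) × 5/9 = 189.5000°C.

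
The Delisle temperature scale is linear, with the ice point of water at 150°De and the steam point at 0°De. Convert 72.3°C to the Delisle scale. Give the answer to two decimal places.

41.55°De

Linearly onto the Delisle scale: 150 + (72.3000 / 100) × (0 - 150) = 41.55°De.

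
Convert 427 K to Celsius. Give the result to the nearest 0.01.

In Celsius: 427 - 273.15 = 153.8500°C.

153.85°C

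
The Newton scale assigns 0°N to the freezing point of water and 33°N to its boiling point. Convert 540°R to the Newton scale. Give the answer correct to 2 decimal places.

First in Celsius: (540 - 491.67) × 5/9 = 26.8500°C.
Linearly onto the Newton scale: 0 + (26.8500 / 100) × (33 - 0) = 8.86°N.

8.86°N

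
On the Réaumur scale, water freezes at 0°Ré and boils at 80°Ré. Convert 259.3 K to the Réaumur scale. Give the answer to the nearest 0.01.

-11.08°Ré

First in Celsius: 259.3 - 273.15 = -13.8500°C.
Linearly onto the Réaumur scale: 0 + (-13.8500 / 100) × (80 - 0) = -11.08°Ré.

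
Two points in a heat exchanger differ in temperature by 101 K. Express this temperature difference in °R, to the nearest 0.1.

181.8°R

Only the scale ratio 1.8 matters for a change in temperature.
101 × 1.8 = 181.8.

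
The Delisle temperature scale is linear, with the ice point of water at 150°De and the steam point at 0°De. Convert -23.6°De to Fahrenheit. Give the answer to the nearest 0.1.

240.3°F

Linear interpolation between the fixed points: C = (-23.6 - 150) × 100 / (0 - 150) = 115.7333°C.
Then 115.7333 × 1.8 + 32 = 240.3°F.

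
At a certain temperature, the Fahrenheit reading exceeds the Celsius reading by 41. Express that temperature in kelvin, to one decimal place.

Let x be the Celsius reading; then the Fahrenheit reading is 1.8·x + 32.
(1.8·x + 32) - x = 41  ⇒  (0.8)·x = 9  ⇒  x = 11.2500°C.
In kelvin: 11.2500 + 273.15 = 284.4 K.

284.4 K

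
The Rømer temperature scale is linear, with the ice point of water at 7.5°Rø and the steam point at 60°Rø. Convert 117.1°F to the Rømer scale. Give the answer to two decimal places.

32.32°Rø

First in Celsius: (117.1 - 32) × 5/9 = 47.2778°C.
Linearly onto the Rømer scale: 7.5 + (47.2778 / 100) × (60 - 7.5) = 32.32°Rø.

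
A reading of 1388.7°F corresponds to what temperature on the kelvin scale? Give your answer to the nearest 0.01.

In Celsius: (1388.7 - 32) × 5/9 = 753.7222°C.
In kelvin: 753.7222 + 273.15 = 1026.87 K.

1026.87 K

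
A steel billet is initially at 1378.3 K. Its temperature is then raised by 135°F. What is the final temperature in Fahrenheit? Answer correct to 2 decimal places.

2156.27°F

Initial temperature in Celsius: 1378.3 - 273.15 = 1105.1500°C.
The 135°F change is an interval, so only the factor 5/9 applies: +135 × 5/9 = +75.0000°C.
Final Celsius temperature: 1105.1500 + 75.0000 = 1180.1500°C.
In Fahrenheit: 1180.1500 × 1.8 + 32 = 2156.27°F.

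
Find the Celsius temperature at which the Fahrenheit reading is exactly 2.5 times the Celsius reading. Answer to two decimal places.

45.71°C

Let C be the Celsius reading. The Fahrenheit reading is F = 1.8·C + 32.
Require F = 2.5·C: 1.8·C + 32 = 2.5·C.
(-0.7)·C = -32  ⇒  C = 45.71.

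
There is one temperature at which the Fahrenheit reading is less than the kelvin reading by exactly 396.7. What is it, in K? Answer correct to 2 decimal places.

78.71 K

Let K be the kelvin reading. The Fahrenheit reading is F = 1.8·K - 459.67.
Require F - K = -396.7: (0.8)·K - 459.67 = -396.7.
K = (-396.7 + 459.67) / (0.8) = 78.71.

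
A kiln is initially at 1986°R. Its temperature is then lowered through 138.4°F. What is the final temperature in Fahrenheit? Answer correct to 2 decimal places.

1387.93°F

Initial temperature in Celsius: (1986 - 491.67) × 5/9 = 830.1833°C.
The 138.4°F change is an interval, so only the factor 5/9 applies: -138.4 × 5/9 = -76.8889°C.
Final Celsius temperature: 830.1833 - 76.8889 = 753.2944°C.
In Fahrenheit: 753.2944 × 1.8 + 32 = 1387.93°F.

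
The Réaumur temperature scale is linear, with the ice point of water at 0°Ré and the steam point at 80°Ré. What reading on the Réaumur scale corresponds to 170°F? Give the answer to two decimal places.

61.33°Ré

First in Celsius: (170 - 32) × 5/9 = 76.6667°C.
Linearly onto the Réaumur scale: 0 + (76.6667 / 100) × (80 - 0) = 61.33°Ré.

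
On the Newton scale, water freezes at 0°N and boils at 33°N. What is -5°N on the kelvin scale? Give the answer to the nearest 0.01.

258.00 K

Linear interpolation between the fixed points: C = (-5 - 0) × 100 / (33 - 0) = -15.1515°C.
Then -15.1515 + 273.15 = 258.00 K.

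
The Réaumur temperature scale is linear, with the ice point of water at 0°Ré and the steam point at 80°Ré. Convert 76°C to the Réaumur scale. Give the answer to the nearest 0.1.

60.8°Ré

Linearly onto the Réaumur scale: 0 + (76.0000 / 100) × (80 - 0) = 60.8°Ré.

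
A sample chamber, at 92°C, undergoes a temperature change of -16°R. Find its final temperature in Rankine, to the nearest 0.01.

641.27°R

The 16°R change is an interval, so only the factor 5/9 applies: -16 × 5/9 = -8.8889°C.
Final Celsius temperature: 92.0000 - 8.8889 = 83.1111°C.
In Rankine: 83.1111 × 1.8 + 491.67 = 641.27°R.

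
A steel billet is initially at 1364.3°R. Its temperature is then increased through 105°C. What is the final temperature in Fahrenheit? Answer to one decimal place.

1093.6°F

Initial temperature in Celsius: (1364.3 - 491.67) × 5/9 = 484.7944°C.
Final Celsius temperature: 484.7944 + 105.0000 = 589.7944°C.
In Fahrenheit: 589.7944 × 1.8 + 32 = 1093.6°F.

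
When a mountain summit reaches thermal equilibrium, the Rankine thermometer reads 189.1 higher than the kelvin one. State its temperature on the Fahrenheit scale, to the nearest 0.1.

Let x be the kelvin reading; then the Rankine reading is 1.8·x.
(1.8·x) - x = 189.1  ⇒  (0.8)·x = 189.1  ⇒  x = 236.3750 K.
In Celsius: 236.375 - 273.15 = -36.7750°C.
In Fahrenheit: -36.7750 × 1.8 + 32 = -34.2°F.

-34.2°F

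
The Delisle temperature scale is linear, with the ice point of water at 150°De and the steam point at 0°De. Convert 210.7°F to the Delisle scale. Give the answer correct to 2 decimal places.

1.08°De

First in Celsius: (210.7 - 32) × 5/9 = 99.2778°C.
Linearly onto the Delisle scale: 150 + (99.2778 / 100) × (0 - 150) = 1.08°De.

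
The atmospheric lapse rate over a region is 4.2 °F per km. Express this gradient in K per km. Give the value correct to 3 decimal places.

The quantity depends on a temperature interval, so only the ratio of degree sizes applies; the offset between the scales is irrelevant.
A change of 1°F is a change of 5/9 K, so 4.2 × 5/9 = 2.333.

2.333 K/km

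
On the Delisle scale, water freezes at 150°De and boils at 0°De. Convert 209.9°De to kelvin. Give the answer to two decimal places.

Linear interpolation between the fixed points: C = (209.9 - 150) × 100 / (0 - 150) = -39.9333°C.
Then -39.9333 + 273.15 = 233.22 K.

233.22 K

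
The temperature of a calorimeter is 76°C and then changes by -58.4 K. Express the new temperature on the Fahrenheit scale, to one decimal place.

The 58.4 K change is an interval; Kelvin and Celsius degrees are the same size, so ΔC = -58.4°C.
Final Celsius temperature: 76.0000 - 58.4000 = 17.6000°C.
In Fahrenheit: 17.6000 × 1.8 + 32 = 63.7°F.

63.7°F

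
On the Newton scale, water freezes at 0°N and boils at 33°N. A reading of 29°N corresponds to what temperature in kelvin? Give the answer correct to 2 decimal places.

Linear interpolation between the fixed points: C = (29 - 0) × 100 / (33 - 0) = 87.8788°C.
Then 87.8788 + 273.15 = 361.03 K.

361.03 K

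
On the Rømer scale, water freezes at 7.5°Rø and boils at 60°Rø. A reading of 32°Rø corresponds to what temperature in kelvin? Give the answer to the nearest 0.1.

Linear interpolation between the fixed points: C = (32 - 7.5) × 100 / (60 - 7.5) = 46.6667°C.
Then 46.6667 + 273.15 = 319.8 K.

319.8 K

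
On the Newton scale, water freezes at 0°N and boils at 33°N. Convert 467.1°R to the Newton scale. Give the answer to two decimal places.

First in Celsius: (467.1 - 491.67) × 5/9 = -13.6500°C.
Linearly onto the Newton scale: 0 + (-13.6500 / 100) × (33 - 0) = -4.50°N.

-4.50°N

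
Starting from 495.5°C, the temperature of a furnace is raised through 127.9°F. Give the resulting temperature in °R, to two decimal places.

The 127.9°F change is an interval, so only the factor 5/9 applies: +127.9 × 5/9 = +71.0556°C.
Final Celsius temperature: 495.5000 + 71.0556 = 566.5556°C.
In Rankine: 566.5556 × 1.8 + 491.67 = 1511.47°R.

1511.47°R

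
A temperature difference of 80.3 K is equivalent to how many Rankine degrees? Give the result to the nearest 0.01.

144.54°R

An interval of 1 K corresponds to 1.8°R.
80.3 × 1.8 = 144.54.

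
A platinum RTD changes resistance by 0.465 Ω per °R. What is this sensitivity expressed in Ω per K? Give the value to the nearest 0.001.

0.837 Ω per K

The quantity depends on a temperature interval, so only the ratio of degree sizes applies; the offset between the scales is irrelevant.
A change of 1 K is a change of 1.8°R, so per K the value is 0.465 × 1.8 = 0.837.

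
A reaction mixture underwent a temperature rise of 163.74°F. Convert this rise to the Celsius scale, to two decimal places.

90.97°C

An interval of 1°F corresponds to 5/9°C.
163.74 × 5/9 = 90.97.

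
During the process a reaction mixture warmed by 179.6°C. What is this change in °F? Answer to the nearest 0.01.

323.28°F

For a temperature interval the offset drops out; only the factor 1.8 applies.
179.6 × 1.8 = 323.28.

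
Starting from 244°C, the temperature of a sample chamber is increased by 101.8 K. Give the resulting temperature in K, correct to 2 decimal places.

The 101.8 K change is an interval; Kelvin and Celsius degrees are the same size, so ΔC = +101.8°C.
Final Celsius temperature: 244.0000 + 101.8000 = 345.8000°C.
In kelvin: 345.8000 + 273.15 = 618.95 K.

618.95 K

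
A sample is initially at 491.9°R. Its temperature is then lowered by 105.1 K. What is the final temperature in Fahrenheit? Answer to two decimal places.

-156.95°F

Initial temperature in Celsius: (491.9 - 491.67) × 5/9 = 0.1278°C.
The 105.1 K change is an interval; Kelvin and Celsius degrees are the same size, so ΔC = -105.1°C.
Final Celsius temperature: 0.1278 - 105.1000 = -104.9722°C.
In Fahrenheit: -104.9722 × 1.8 + 32 = -156.95°F.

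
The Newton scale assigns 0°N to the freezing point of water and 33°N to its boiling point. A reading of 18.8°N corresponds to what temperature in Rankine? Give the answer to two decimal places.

594.22°R

Linear interpolation between the fixed points: C = (18.8 - 0) × 100 / (33 - 0) = 56.9697°C.
Then 56.9697 × 1.8 + 491.67 = 594.22°R.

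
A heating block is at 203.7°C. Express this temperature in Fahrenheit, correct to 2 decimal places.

In Fahrenheit: 203.7000 × 1.8 + 32 = 398.66°F.

398.66°F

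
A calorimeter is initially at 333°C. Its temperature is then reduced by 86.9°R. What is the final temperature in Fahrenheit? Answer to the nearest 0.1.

The 86.9°R change is an interval, so only the factor 5/9 applies: -86.9 × 5/9 = -48.2778°C.
Final Celsius temperature: 333.0000 - 48.2778 = 284.7222°C.
In Fahrenheit: 284.7222 × 1.8 + 32 = 544.5°F.

544.5°F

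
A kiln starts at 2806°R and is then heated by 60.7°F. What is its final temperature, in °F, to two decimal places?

2407.03°F

Initial temperature in Celsius: (2806 - 491.67) × 5/9 = 1285.7389°C.
The 60.7°F change is an interval, so only the factor 5/9 applies: +60.7 × 5/9 = +33.7222°C.
Final Celsius temperature: 1285.7389 + 33.7222 = 1319.4611°C.
In Fahrenheit: 1319.4611 × 1.8 + 32 = 2407.03°F.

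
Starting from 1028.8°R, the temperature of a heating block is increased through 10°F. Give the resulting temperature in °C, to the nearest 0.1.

Initial temperature in Celsius: (1028.8 - 491.67) × 5/9 = 298.4056°C.
The 10°F change is an interval, so only the factor 5/9 applies: +10 × 5/9 = +5.5556°C.
Final Celsius temperature: 298.4056 + 5.5556 = 303.9611°C.

304.0°C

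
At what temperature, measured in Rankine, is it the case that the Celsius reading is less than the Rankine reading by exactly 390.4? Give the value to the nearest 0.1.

Let R be the Rankine reading. The Celsius reading is C = 5/9·R - 273.15.
Require C - R = -390.4: (-4/9)·R - 273.15 = -390.4.
R = (-390.4 + 273.15) / (-4/9) = 263.8.

263.8°R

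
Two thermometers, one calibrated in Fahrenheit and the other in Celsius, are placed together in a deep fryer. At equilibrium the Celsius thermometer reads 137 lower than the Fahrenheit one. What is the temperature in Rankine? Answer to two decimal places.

Let x be the Fahrenheit reading; then the Celsius reading is 5/9·x - 17.7778.
(5/9·x - 17.7778) - x = -137  ⇒  (-4/9)·x = -119.222  ⇒  x = 268.2500°F.
In Celsius: (268.25 - 32) × 5/9 = 131.2500°C.
In Rankine: 131.2500 × 1.8 + 491.67 = 727.92°R.

727.92°R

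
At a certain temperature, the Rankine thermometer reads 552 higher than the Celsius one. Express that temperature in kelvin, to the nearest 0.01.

348.56 K

Let x be the Celsius reading; then the Rankine reading is 1.8·x + 491.67.
(1.8·x + 491.67) - x = 552  ⇒  (0.8)·x = 60.33  ⇒  x = 75.4125°C.
In kelvin: 75.4125 + 273.15 = 348.56 K.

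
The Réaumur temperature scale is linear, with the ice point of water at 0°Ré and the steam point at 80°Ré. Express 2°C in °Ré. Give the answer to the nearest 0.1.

1.6°Ré

Linearly onto the Réaumur scale: 0 + (2.0000 / 100) × (80 - 0) = 1.6°Ré.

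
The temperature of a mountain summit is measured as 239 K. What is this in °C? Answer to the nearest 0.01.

-34.15°C

In Celsius: 239 - 273.15 = -34.1500°C.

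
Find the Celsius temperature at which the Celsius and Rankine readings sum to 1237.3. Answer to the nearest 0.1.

266.3°C

Let C be the Celsius reading. The Rankine reading is R = 1.8·C + 491.67.
Require C + R = 1237.3: (2.8)·C + 491.67 = 1237.3.
C = (1237.3 - 491.67) / (2.8) = 266.3.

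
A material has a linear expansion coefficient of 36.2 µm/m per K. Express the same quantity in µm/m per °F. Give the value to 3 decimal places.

20.111 µm/m per °F

The quantity depends on a temperature interval, so only the ratio of degree sizes applies; the offset between the scales is irrelevant.
A change of 1°F is a change of 5/9 K, so per °F the value is 36.2 × 5/9 = 20.111.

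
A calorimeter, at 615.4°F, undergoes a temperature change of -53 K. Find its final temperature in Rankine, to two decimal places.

Initial temperature in Celsius: (615.4 - 32) × 5/9 = 324.1111°C.
The 53 K change is an interval; Kelvin and Celsius degrees are the same size, so ΔC = -53°C.
Final Celsius temperature: 324.1111 - 53.0000 = 271.1111°C.
In Rankine: 271.1111 × 1.8 + 491.67 = 979.67°R.

979.67°R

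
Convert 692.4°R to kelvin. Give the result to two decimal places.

In Celsius: (692.4 - 491.67) × 5/9 = 111.5167°C.
In kelvin: 111.5167 + 273.15 = 384.67 K.

384.67 K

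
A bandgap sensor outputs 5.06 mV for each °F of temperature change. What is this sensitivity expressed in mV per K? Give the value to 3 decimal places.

9.108 mV per K

The quantity depends on a temperature interval, so only the ratio of degree sizes applies; the offset between the scales is irrelevant.
A change of 1 K is a change of 1.8°F, so per K the value is 5.06 × 1.8 = 9.108.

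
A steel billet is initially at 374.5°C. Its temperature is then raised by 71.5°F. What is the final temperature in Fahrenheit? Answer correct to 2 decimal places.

The 71.5°F change is an interval, so only the factor 5/9 applies: +71.5 × 5/9 = +39.7222°C.
Final Celsius temperature: 374.5000 + 39.7222 = 414.2222°C.
In Fahrenheit: 414.2222 × 1.8 + 32 = 777.60°F.

777.60°F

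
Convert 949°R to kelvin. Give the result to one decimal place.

In Celsius: (949 - 491.67) × 5/9 = 254.0722°C.
In kelvin: 254.0722 + 273.15 = 527.2 K.

527.2 K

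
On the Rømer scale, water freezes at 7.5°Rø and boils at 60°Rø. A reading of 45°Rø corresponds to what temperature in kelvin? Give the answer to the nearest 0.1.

Linear interpolation between the fixed points: C = (45 - 7.5) × 100 / (60 - 7.5) = 71.4286°C.
Then 71.4286 + 273.15 = 344.6 K.

344.6 K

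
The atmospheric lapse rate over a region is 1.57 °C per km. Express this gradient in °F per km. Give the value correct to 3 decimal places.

2.826 °F/km

Since only a temperature interval is involved, the additive offset between the scales drops out.
A change of 1°C is a change of 1.8°F, so 1.57 × 1.8 = 2.826.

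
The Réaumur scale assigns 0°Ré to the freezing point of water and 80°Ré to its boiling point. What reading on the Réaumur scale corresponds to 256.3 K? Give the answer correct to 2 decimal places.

First in Celsius: 256.3 - 273.15 = -16.8500°C.
Linearly onto the Réaumur scale: 0 + (-16.8500 / 100) × (80 - 0) = -13.48°Ré.

-13.48°Ré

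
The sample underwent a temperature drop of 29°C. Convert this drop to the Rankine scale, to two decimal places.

Only the scale ratio 1.8 matters for a change in temperature.
29 × 1.8 = 52.20.

52.20°R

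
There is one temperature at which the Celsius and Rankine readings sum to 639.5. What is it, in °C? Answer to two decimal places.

Let C be the Celsius reading. The Rankine reading is R = 1.8·C + 491.67.
Require C + R = 639.5: (2.8)·C + 491.67 = 639.5.
C = (639.5 - 491.67) / (2.8) = 52.80.

52.80°C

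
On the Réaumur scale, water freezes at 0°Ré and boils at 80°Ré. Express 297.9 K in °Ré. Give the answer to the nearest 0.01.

19.80°Ré

First in Celsius: 297.9 - 273.15 = 24.7500°C.
Linearly onto the Réaumur scale: 0 + (24.7500 / 100) × (80 - 0) = 19.80°Ré.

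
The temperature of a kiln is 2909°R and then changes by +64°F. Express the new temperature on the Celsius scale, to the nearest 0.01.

1378.52°C

Initial temperature in Celsius: (2909 - 491.67) × 5/9 = 1342.9611°C.
The 64°F change is an interval, so only the factor 5/9 applies: +64 × 5/9 = +35.5556°C.
Final Celsius temperature: 1342.9611 + 35.5556 = 1378.5167°C.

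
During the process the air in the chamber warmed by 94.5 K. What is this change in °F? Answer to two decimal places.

170.10°F

An interval of 1 K corresponds to 1.8°F.
94.5 × 1.8 = 170.10.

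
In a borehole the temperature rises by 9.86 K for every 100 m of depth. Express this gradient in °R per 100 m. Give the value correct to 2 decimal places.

The quantity depends on a temperature interval, so only the ratio of degree sizes applies; the offset between the scales is irrelevant.
A change of 1 K is a change of 1.8°R, so 9.86 × 1.8 = 17.75.

17.75 °R/100 m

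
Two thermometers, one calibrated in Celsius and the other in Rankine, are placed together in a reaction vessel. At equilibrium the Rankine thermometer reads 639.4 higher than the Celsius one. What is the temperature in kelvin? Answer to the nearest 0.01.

Let x be the Celsius reading; then the Rankine reading is 1.8·x + 491.67.
(1.8·x + 491.67) - x = 639.4  ⇒  (0.8)·x = 147.73  ⇒  x = 184.6625°C.
In kelvin: 184.6625 + 273.15 = 457.81 K.

457.81 K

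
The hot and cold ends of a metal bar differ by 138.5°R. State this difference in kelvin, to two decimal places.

For a temperature interval the offset drops out; only the factor 5/9 applies.
138.5 × 5/9 = 76.94.

76.94 K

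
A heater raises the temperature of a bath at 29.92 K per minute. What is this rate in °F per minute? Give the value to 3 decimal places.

The quantity depends on a temperature interval, so only the ratio of degree sizes applies; the offset between the scales is irrelevant.
A change of 1 K is a change of 1.8°F, so 29.92 × 1.8 = 53.856.

53.856 °F/minute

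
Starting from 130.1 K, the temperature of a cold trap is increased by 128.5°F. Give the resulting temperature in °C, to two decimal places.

-71.66°C

Initial temperature in Celsius: 130.1 - 273.15 = -143.0500°C.
The 128.5°F change is an interval, so only the factor 5/9 applies: +128.5 × 5/9 = +71.3889°C.
Final Celsius temperature: -143.0500 + 71.3889 = -71.6611°C.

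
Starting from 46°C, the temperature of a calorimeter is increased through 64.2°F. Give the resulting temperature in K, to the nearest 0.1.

The 64.2°F change is an interval, so only the factor 5/9 applies: +64.2 × 5/9 = +35.6667°C.
Final Celsius temperature: 46.0000 + 35.6667 = 81.6667°C.
In kelvin: 81.6667 + 273.15 = 354.8 K.

354.8 K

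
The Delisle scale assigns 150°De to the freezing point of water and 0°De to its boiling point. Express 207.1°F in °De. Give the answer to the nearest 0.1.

First in Celsius: (207.1 - 32) × 5/9 = 97.2778°C.
Linearly onto the Delisle scale: 150 + (97.2778 / 100) × (0 - 150) = 4.1°De.

4.1°De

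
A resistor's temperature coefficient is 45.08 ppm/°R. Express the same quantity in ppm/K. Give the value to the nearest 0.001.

81.144 ppm/K

Since only a temperature interval is involved, the additive offset between the scales drops out.
A change of 1 K is a change of 1.8°R, so per K the value is 45.08 × 1.8 = 81.144.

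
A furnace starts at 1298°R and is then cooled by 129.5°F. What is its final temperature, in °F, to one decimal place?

Initial temperature in Celsius: (1298 - 491.67) × 5/9 = 447.9611°C.
The 129.5°F change is an interval, so only the factor 5/9 applies: -129.5 × 5/9 = -71.9444°C.
Final Celsius temperature: 447.9611 - 71.9444 = 376.0167°C.
In Fahrenheit: 376.0167 × 1.8 + 32 = 708.8°F.

708.8°F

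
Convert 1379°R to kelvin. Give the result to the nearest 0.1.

766.1 K

In Celsius: (1379 - 491.67) × 5/9 = 492.9611°C.
In kelvin: 492.9611 + 273.15 = 766.1 K.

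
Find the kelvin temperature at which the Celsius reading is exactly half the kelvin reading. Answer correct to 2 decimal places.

546.30 K

Let K be the kelvin reading. The Celsius reading is C = 1·K - 273.15.
Require C = 0.5·K: 1·K - 273.15 = 0.5·K.
(0.5)·K = 273.15  ⇒  K = 546.30.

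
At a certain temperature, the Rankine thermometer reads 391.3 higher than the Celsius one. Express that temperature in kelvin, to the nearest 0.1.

Let x be the Celsius reading; then the Rankine reading is 1.8·x + 491.67.
(1.8·x + 491.67) - x = 391.3  ⇒  (0.8)·x = -100.37  ⇒  x = -125.4625°C.
In kelvin: -125.4625 + 273.15 = 147.7 K.

147.7 K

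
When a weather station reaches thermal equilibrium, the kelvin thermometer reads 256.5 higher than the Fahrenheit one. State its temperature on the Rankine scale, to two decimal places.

457.13°R

Let x be the Fahrenheit reading; then the kelvin reading is 5/9·x + 255.372.
(5/9·x + 255.372) - x = 256.5  ⇒  (-4/9)·x = 1.12778  ⇒  x = -2.5375°F.
In Celsius: (-2.5375 - 32) × 5/9 = -19.1875°C.
In Rankine: -19.1875 × 1.8 + 491.67 = 457.13°R.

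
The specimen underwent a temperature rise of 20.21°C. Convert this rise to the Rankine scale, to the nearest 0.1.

Only the scale ratio 1.8 matters for a change in temperature.
20.21 × 1.8 = 36.4.

36.4°R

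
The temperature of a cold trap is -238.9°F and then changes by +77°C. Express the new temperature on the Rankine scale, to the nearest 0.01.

Initial temperature in Celsius: (-238.9 - 32) × 5/9 = -150.5000°C.
Final Celsius temperature: -150.5000 + 77.0000 = -73.5000°C.
In Rankine: -73.5000 × 1.8 + 491.67 = 359.37°R.

359.37°R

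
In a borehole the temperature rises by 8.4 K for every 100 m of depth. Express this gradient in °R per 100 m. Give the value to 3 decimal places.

The quantity depends on a temperature interval, so only the ratio of degree sizes applies; the offset between the scales is irrelevant.
A change of 1 K is a change of 1.8°R, so 8.4 × 1.8 = 15.120.

15.120 °R/100 m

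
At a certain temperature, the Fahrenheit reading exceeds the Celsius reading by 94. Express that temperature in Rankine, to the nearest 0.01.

631.17°R

Let x be the Fahrenheit reading; then the Celsius reading is 5/9·x - 17.7778.
(5/9·x - 17.7778) - x = -94  ⇒  (-4/9)·x = -76.2222  ⇒  x = 171.5000°F.
In Celsius: (171.5 - 32) × 5/9 = 77.5000°C.
In Rankine: 77.5000 × 1.8 + 491.67 = 631.17°R.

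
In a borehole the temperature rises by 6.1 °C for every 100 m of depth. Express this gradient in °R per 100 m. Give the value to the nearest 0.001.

10.980 °R/100 m

Since only a temperature interval is involved, the additive offset between the scales drops out.
A change of 1°C is a change of 1.8°R, so 6.1 × 1.8 = 10.980.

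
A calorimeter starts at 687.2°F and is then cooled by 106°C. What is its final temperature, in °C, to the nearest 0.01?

Initial temperature in Celsius: (687.2 - 32) × 5/9 = 364.0000°C.
Final Celsius temperature: 364.0000 - 106.0000 = 258.0000°C.

258.00°C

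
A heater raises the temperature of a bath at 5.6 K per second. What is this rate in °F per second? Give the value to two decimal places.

Since only a temperature interval is involved, the additive offset between the scales drops out.
A change of 1 K is a change of 1.8°F, so 5.6 × 1.8 = 10.08.

10.08 °F/second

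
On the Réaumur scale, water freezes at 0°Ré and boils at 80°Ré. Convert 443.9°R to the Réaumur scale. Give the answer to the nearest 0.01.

First in Celsius: (443.9 - 491.67) × 5/9 = -26.5389°C.
Linearly onto the Réaumur scale: 0 + (-26.5389 / 100) × (80 - 0) = -21.23°Ré.

-21.23°Ré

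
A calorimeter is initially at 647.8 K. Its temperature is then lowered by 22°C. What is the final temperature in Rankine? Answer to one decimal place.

1126.4°R

Initial temperature in Celsius: 647.8 - 273.15 = 374.6500°C.
Final Celsius temperature: 374.6500 - 22.0000 = 352.6500°C.
In Rankine: 352.6500 × 1.8 + 491.67 = 1126.4°R.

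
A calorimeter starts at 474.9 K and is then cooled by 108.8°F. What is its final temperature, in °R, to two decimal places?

746.02°R

Initial temperature in Celsius: 474.9 - 273.15 = 201.7500°C.
The 108.8°F change is an interval, so only the factor 5/9 applies: -108.8 × 5/9 = -60.4444°C.
Final Celsius temperature: 201.7500 - 60.4444 = 141.3056°C.
In Rankine: 141.3056 × 1.8 + 491.67 = 746.02°R.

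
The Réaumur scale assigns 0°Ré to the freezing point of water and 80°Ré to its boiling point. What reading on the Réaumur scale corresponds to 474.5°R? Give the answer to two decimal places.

-7.63°Ré

First in Celsius: (474.5 - 491.67) × 5/9 = -9.5389°C.
Linearly onto the Réaumur scale: 0 + (-9.5389 / 100) × (80 - 0) = -7.63°Ré.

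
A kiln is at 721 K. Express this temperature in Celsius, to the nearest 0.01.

447.85°C

In Celsius: 721 - 273.15 = 447.8500°C.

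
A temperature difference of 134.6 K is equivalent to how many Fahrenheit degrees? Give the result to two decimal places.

242.28°F

An interval of 1 K corresponds to 1.8°F.
134.6 × 1.8 = 242.28.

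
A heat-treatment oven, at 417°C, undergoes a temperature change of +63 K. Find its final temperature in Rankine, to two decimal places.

The 63 K change is an interval; Kelvin and Celsius degrees are the same size, so ΔC = +63°C.
Final Celsius temperature: 417.0000 + 63.0000 = 480.0000°C.
In Rankine: 480.0000 × 1.8 + 491.67 = 1355.67°R.

1355.67°R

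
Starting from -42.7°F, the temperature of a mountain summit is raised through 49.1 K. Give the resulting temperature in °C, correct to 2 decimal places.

Initial temperature in Celsius: (-42.7 - 32) × 5/9 = -41.5000°C.
The 49.1 K change is an interval; Kelvin and Celsius degrees are the same size, so ΔC = +49.1°C.
Final Celsius temperature: -41.5000 + 49.1000 = 7.6000°C.

7.60°C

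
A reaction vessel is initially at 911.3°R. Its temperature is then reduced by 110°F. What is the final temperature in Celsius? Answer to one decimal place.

Initial temperature in Celsius: (911.3 - 491.67) × 5/9 = 233.1278°C.
The 110°F change is an interval, so only the factor 5/9 applies: -110 × 5/9 = -61.1111°C.
Final Celsius temperature: 233.1278 - 61.1111 = 172.0167°C.

172.0°C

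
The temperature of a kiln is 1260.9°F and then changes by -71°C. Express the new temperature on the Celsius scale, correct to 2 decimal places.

Initial temperature in Celsius: (1260.9 - 32) × 5/9 = 682.7222°C.
Final Celsius temperature: 682.7222 - 71.0000 = 611.7222°C.

611.72°C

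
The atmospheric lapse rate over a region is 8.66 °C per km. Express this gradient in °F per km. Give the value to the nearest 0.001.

Since only a temperature interval is involved, the additive offset between the scales drops out.
A change of 1°C is a change of 1.8°F, so 8.66 × 1.8 = 15.588.

15.588 °F/km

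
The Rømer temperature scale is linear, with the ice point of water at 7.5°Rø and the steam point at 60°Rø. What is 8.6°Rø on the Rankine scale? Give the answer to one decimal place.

495.4°R

Linear interpolation between the fixed points: C = (8.6 - 7.5) × 100 / (60 - 7.5) = 2.0952°C.
Then 2.0952 × 1.8 + 491.67 = 495.4°R.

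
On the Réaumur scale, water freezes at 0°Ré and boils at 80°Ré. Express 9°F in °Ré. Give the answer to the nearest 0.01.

First in Celsius: (9 - 32) × 5/9 = -12.7778°C.
Linearly onto the Réaumur scale: 0 + (-12.7778 / 100) × (80 - 0) = -10.22°Ré.

-10.22°Ré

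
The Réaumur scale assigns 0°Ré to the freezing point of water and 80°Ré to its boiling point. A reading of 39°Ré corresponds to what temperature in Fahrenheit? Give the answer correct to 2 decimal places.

Linear interpolation between the fixed points: C = (39 - 0) × 100 / (80 - 0) = 48.7500°C.
Then 48.7500 × 1.8 + 32 = 119.75°F.

119.75°F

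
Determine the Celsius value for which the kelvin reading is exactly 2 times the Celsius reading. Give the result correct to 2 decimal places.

273.15°C

Let C be the Celsius reading. The kelvin reading is K = 1·C + 273.15.
Require K = 2·C: 1·C + 273.15 = 2·C.
(-1)·C = -273.15  ⇒  C = 273.15.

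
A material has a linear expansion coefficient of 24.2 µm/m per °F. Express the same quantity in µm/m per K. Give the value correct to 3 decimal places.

The quantity depends on a temperature interval, so only the ratio of degree sizes applies; the offset between the scales is irrelevant.
A change of 1 K is a change of 1.8°F, so per K the value is 24.2 × 1.8 = 43.560.

43.560 µm/m per K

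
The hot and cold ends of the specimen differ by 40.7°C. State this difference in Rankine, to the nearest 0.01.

73.26°R

Only the scale ratio 1.8 matters for a change in temperature.
40.7 × 1.8 = 73.26.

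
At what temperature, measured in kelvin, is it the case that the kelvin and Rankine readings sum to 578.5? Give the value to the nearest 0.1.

Let K be the kelvin reading. The Rankine reading is R = 1.8·K.
Require K + R = 578.5: (2.8)·K = 578.5.
K = (578.5) / (2.8) = 206.6.

206.6 K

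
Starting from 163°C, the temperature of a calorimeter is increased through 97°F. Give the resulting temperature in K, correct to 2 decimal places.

The 97°F change is an interval, so only the factor 5/9 applies: +97 × 5/9 = +53.8889°C.
Final Celsius temperature: 163.0000 + 53.8889 = 216.8889°C.
In kelvin: 216.8889 + 273.15 = 490.04 K.

490.04 K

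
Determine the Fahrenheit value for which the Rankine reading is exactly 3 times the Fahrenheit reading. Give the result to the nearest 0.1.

229.8°F

Let F be the Fahrenheit reading. The Rankine reading is R = 1·F + 459.67.
Require R = 3·F: 1·F + 459.67 = 3·F.
(-2)·F = -459.67  ⇒  F = 229.8.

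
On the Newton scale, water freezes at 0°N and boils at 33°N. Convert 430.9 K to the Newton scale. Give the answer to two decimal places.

52.06°N

First in Celsius: 430.9 - 273.15 = 157.7500°C.
Linearly onto the Newton scale: 0 + (157.7500 / 100) × (33 - 0) = 52.06°N.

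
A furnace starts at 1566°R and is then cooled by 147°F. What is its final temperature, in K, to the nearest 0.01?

Initial temperature in Celsius: (1566 - 491.67) × 5/9 = 596.8500°C.
The 147°F change is an interval, so only the factor 5/9 applies: -147 × 5/9 = -81.6667°C.
Final Celsius temperature: 596.8500 - 81.6667 = 515.1833°C.
In kelvin: 515.1833 + 273.15 = 788.33 K.

788.33 K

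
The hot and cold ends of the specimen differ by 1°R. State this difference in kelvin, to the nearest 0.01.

0.56 K

Only the scale ratio 5/9 matters for a change in temperature.
1 × 5/9 = 0.56.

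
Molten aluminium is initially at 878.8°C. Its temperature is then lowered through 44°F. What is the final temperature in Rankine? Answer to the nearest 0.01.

2029.51°R

The 44°F change is an interval, so only the factor 5/9 applies: -44 × 5/9 = -24.4444°C.
Final Celsius temperature: 878.8000 - 24.4444 = 854.3556°C.
In Rankine: 854.3556 × 1.8 + 491.67 = 2029.51°R.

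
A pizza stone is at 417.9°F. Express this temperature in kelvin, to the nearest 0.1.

In Celsius: (417.9 - 32) × 5/9 = 214.3889°C.
In kelvin: 214.3889 + 273.15 = 487.5 K.

487.5 K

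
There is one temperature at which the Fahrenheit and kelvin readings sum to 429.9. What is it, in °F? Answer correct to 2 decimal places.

Let F be the Fahrenheit reading. The kelvin reading is K = 5/9·F + 255.372.
Require F + K = 429.9: (14/9)·F + 255.372 = 429.9.
F = (429.9 - 255.372) / (14/9) = 112.20.

112.20°F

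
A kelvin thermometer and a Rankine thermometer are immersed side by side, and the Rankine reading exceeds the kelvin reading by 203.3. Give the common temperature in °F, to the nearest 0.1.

Let x be the kelvin reading; then the Rankine reading is 1.8·x.
(1.8·x) - x = 203.3  ⇒  (0.8)·x = 203.3  ⇒  x = 254.1250 K.
In Celsius: 254.125 - 273.15 = -19.0250°C.
In Fahrenheit: -19.0250 × 1.8 + 32 = -2.2°F.

-2.2°F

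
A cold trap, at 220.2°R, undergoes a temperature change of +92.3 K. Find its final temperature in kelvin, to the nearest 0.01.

214.63 K

Initial temperature in Celsius: (220.2 - 491.67) × 5/9 = -150.8167°C.
The 92.3 K change is an interval; Kelvin and Celsius degrees are the same size, so ΔC = +92.3°C.
Final Celsius temperature: -150.8167 + 92.3000 = -58.5167°C.
In kelvin: -58.5167 + 273.15 = 214.63 K.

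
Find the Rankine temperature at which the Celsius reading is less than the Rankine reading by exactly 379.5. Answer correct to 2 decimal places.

Let R be the Rankine reading. The Celsius reading is C = 5/9·R - 273.15.
Require C - R = -379.5: (-4/9)·R - 273.15 = -379.5.
R = (-379.5 + 273.15) / (-4/9) = 239.29.

239.29°R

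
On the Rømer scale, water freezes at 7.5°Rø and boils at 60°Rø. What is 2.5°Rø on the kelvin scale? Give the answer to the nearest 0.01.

Linear interpolation between the fixed points: C = (2.5 - 7.5) × 100 / (60 - 7.5) = -9.5238°C.
Then -9.5238 + 273.15 = 263.63 K.

263.63 K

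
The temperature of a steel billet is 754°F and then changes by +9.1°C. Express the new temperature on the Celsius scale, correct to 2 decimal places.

Initial temperature in Celsius: (754 - 32) × 5/9 = 401.1111°C.
Final Celsius temperature: 401.1111 + 9.1000 = 410.2111°C.

410.21°C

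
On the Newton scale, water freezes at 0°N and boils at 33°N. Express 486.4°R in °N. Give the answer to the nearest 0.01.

First in Celsius: (486.4 - 491.67) × 5/9 = -2.9278°C.
Linearly onto the Newton scale: 0 + (-2.9278 / 100) × (33 - 0) = -0.97°N.

-0.97°N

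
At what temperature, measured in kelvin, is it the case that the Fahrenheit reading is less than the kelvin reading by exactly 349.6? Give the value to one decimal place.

137.6 K

Let K be the kelvin reading. The Fahrenheit reading is F = 1.8·K - 459.67.
Require F - K = -349.6: (0.8)·K - 459.67 = -349.6.
K = (-349.6 + 459.67) / (0.8) = 137.6.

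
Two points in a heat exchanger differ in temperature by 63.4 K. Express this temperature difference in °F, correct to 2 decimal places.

An interval of 1 K corresponds to 1.8°F.
63.4 × 1.8 = 114.12.

114.12°F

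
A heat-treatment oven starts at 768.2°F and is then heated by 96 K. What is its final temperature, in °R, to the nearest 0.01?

1400.67°R

Initial temperature in Celsius: (768.2 - 32) × 5/9 = 409.0000°C.
The 96 K change is an interval; Kelvin and Celsius degrees are the same size, so ΔC = +96°C.
Final Celsius temperature: 409.0000 + 96.0000 = 505.0000°C.
In Rankine: 505.0000 × 1.8 + 491.67 = 1400.67°R.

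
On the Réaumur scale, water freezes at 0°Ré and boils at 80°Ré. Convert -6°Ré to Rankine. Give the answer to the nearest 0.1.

Linear interpolation between the fixed points: C = (-6 - 0) × 100 / (80 - 0) = -7.5000°C.
Then -7.5000 × 1.8 + 491.67 = 478.2°R.

478.2°R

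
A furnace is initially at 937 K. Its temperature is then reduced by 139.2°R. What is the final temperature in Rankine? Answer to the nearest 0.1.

Initial temperature in Celsius: 937 - 273.15 = 663.8500°C.
The 139.2°R change is an interval, so only the factor 5/9 applies: -139.2 × 5/9 = -77.3333°C.
Final Celsius temperature: 663.8500 - 77.3333 = 586.5167°C.
In Rankine: 586.5167 × 1.8 + 491.67 = 1547.4°R.

1547.4°R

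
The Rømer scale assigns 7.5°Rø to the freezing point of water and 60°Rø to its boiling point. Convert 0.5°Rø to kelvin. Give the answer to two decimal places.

Linear interpolation between the fixed points: C = (0.5 - 7.5) × 100 / (60 - 7.5) = -13.3333°C.
Then -13.3333 + 273.15 = 259.82 K.

259.82 K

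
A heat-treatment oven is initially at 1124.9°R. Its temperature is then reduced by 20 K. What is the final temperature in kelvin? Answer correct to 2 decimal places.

604.94 K

Initial temperature in Celsius: (1124.9 - 491.67) × 5/9 = 351.7944°C.
The 20 K change is an interval; Kelvin and Celsius degrees are the same size, so ΔC = -20°C.
Final Celsius temperature: 351.7944 - 20.0000 = 331.7944°C.
In kelvin: 331.7944 + 273.15 = 604.94 K.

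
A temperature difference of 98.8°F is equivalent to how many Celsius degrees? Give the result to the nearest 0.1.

54.9°C

Only the scale ratio 5/9 matters for a change in temperature.
98.8 × 5/9 = 54.9.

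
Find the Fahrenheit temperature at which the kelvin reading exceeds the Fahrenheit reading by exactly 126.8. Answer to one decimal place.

Let F be the Fahrenheit reading. The kelvin reading is K = 5/9·F + 255.372.
Require K - F = 126.8: (-4/9)·F + 255.372 = 126.8.
F = (126.8 - 255.372) / (-4/9) = 289.3.

289.3°F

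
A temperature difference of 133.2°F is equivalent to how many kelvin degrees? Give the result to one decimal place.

74.0 K

Only the scale ratio 5/9 matters for a change in temperature.
133.2 × 5/9 = 74.0.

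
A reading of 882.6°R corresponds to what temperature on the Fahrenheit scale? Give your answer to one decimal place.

422.9°F

In Celsius: (882.6 - 491.67) × 5/9 = 217.1833°C.
In Fahrenheit: 217.1833 × 1.8 + 32 = 422.9°F.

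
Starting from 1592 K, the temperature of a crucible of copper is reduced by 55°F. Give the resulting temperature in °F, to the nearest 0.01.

Initial temperature in Celsius: 1592 - 273.15 = 1318.8500°C.
The 55°F change is an interval, so only the factor 5/9 applies: -55 × 5/9 = -30.5556°C.
Final Celsius temperature: 1318.8500 - 30.5556 = 1288.2944°C.
In Fahrenheit: 1288.2944 × 1.8 + 32 = 2350.93°F.

2350.93°F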